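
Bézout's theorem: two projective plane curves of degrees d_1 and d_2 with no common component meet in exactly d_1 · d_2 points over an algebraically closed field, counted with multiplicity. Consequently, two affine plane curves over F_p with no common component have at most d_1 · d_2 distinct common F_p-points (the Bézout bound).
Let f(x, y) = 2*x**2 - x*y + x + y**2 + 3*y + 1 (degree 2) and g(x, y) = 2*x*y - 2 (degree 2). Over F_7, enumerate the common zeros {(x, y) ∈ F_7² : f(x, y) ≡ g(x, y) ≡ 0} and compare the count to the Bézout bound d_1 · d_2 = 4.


Common zeros: {(1, 1)}; count = 1; Bézout bound = 4.

deg(f) = 2, deg(g) = 2, so Bézout bound = 4.
Scan x ∈ F_7. For each x, list the y ∈ F_7 with f(x, y) ≡ 0 and those with g(x, y) ≡ 0 (mod 7); the common zeros in that column are the intersection.
  x = 0: f ≡ 0 at y ∈ ∅; g ≡ 0 at y ∈ ∅; common: ∅.
  x = 1: f ≡ 0 at y ∈ {1, 4}; g ≡ 0 at y ∈ {1}; common: {1}.
  x = 2: f ≡ 0 at y ∈ ∅; g ≡ 0 at y ∈ {4}; common: ∅.
  x = 3: f ≡ 0 at y ∈ ∅; g ≡ 0 at y ∈ {5}; common: ∅.
  x = 4: f ≡ 0 at y ∈ {4}; g ≡ 0 at y ∈ {2}; common: ∅.
  x = 5: f ≡ 0 at y ∈ {0, 2}; g ≡ 0 at y ∈ {3}; common: ∅.
  x = 6: f ≡ 0 at y ∈ {1, 2}; g ≡ 0 at y ∈ {6}; common: ∅.
Collecting: common zeros = {(1, 1)}, so the count is 1.
Comparison with the Bézout bound: 1 ≤ 4 = deg(f)·deg(g), as expected for curves with no common component (the affine F_7-count falls short of the bound because intersections may lie at infinity, over extension fields, or carry multiplicity).


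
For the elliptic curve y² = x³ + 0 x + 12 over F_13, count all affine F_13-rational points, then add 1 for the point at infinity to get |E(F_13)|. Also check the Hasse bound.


Affine points = {(0, 5), (0, 8), (1, 0), (3, 0), (7, 2), (7, 11), (8, 2), (8, 11), (9, 0), (11, 2), (11, 11)}; affine count = 11; |E(F_13)| = 12.

Discriminant check: Δ ∝ 4a³ + 27b² = 4·0³ + 27·12² = 4·0 + 27·144 ≡ 1 (mod 13). Nonzero ⇒ E is nonsingular.
For each x ∈ F_13, compute rhs = x³ + 0·x + 12 mod 13, then count y ∈ F_13 with y² ≡ rhs.
  x = 0: rhs = 12, matching y values: 5, 8 (2 points).
  x = 1: rhs = 0, matching y values: 0 (1 points).
  x = 2: rhs = 7, matching y values: none (0 points).
  x = 3: rhs = 0, matching y values: 0 (1 points).
  x = 4: rhs = 11, matching y values: none (0 points).
  x = 5: rhs = 7, matching y values: none (0 points).
  x = 6: rhs = 7, matching y values: none (0 points).
  x = 7: rhs = 4, matching y values: 2, 11 (2 points).
  x = 8: rhs = 4, matching y values: 2, 11 (2 points).
  x = 9: rhs = 0, matching y values: 0 (1 points).
  x = 10: rhs = 11, matching y values: none (0 points).
  x = 11: rhs = 4, matching y values: 2, 11 (2 points).
  x = 12: rhs = 11, matching y values: none (0 points).
Total affine count: 11.
Full point count |E(F_13)| = 11 + 1 = 12.
Hasse bound: |12 − (13+1)| = |-2| = 2 ≤ 2√13 ≈ 7.2111 ✓.


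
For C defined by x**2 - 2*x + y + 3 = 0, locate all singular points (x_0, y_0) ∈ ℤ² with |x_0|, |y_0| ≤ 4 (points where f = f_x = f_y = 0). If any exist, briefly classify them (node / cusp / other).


No singular points in the scanned grid; C is smooth there.

Compute partial derivatives:
  f_x = 2*x - 2.
  f_y = 1.
f_y = 1 is a nonzero constant, so f_y never vanishes: no point (x, y) can satisfy f = f_x = f_y = 0. In particular no (x, y) ∈ {−4, ..., 4}² is singular; the curve is smooth.


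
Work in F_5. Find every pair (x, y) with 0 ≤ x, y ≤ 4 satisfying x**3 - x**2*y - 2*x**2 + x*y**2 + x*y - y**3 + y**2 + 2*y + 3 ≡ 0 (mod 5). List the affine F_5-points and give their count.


Affine F_5-points: {(0, 1), (1, 1), (2, 1), (4, 0)}; count = 4.

For each of the 25 pairs (x, y) ∈ F_5², evaluate f(x, y) mod 5. Record the zeros.
  x = 0: [0↦3, 1↦0, 2↦3, 3↦1, 4↦3]  zeros at y ∈ {1}
  x = 1: [0↦2, 1↦0, 2↦1, 3↦4, 4↦3]  zeros at y ∈ {1}
  x = 2: [0↦3, 1↦0, 2↦2, 3↦3, 4↦2]  zeros at y ∈ {1}
  x = 3: [0↦2, 1↦1, 2↦2, 3↦4, 4↦1]  zeros at y ∈ ∅
  x = 4: [0↦0, 1↦4, 2↦2, 3↦3, 4↦1]  zeros at y ∈ {0}
Collecting zeros: affine points = {(0, 1), (1, 1), (2, 1), (4, 0)}.
Total count |C(F_5)_aff| = 4.


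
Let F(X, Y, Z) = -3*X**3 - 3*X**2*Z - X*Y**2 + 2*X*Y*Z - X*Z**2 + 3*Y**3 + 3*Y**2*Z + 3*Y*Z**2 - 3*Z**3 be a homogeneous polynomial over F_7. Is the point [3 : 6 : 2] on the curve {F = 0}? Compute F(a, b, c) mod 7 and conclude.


F(3,6,2) ≡ 1 (mod 7); P is NOT on the curve.

Evaluate F(3, 6, 2) term-by-term (mod 7).
  -3*X**3 ↦ -3·27·1·1 = -81
  -3*X**2*Z ↦ -3·9·1·2 = -54
  -X*Y**2 ↦ -1·3·36·1 = -108
  2*X*Y*Z ↦ 2·3·6·2 = 72
  -X*Z**2 ↦ -1·3·1·4 = -12
  3*Y**3 ↦ 3·1·216·1 = 648
  3*Y**2*Z ↦ 3·1·36·2 = 216
  3*Y*Z**2 ↦ 3·1·6·4 = 72
  -3*Z**3 ↦ -3·1·1·8 = -24
Sum: F(3, 6, 2) = (-81) + (-54) + (-108) + (72) + (-12) + (648) + (216) + (72) + (-24) = 729.
Reducing mod 7: 729 ≡ 1 (mod 7).
Since F(a, b, c) ≡ 1 ≠ 0 (mod 7), P does NOT lie on the curve.


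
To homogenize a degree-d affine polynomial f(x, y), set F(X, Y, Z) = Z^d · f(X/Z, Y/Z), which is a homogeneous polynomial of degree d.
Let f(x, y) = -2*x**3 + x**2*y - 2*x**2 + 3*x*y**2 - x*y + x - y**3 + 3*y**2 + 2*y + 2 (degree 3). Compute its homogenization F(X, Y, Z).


F(X, Y, Z) = -2*X**3 + X**2*Y - 2*X**2*Z + 3*X*Y**2 - X*Y*Z + X*Z**2 - Y**3 + 3*Y**2*Z + 2*Y*Z**2 + 2*Z**3

deg(f) = 3.
Substitute x = X/Z, y = Y/Z into f, then multiply by Z^3.
  monomial -2·x^3·y^0 ↦ -2·X^3·Y^0·Z^0.
  monomial 1·x^2·y^1 ↦ 1·X^2·Y^1·Z^0.
  monomial -2·x^2·y^0 ↦ -2·X^2·Y^0·Z^1.
  monomial 3·x^1·y^2 ↦ 3·X^1·Y^2·Z^0.
  monomial -1·x^1·y^1 ↦ -1·X^1·Y^1·Z^1.
  monomial 1·x^1·y^0 ↦ 1·X^1·Y^0·Z^2.
  monomial -1·x^0·y^3 ↦ -1·X^0·Y^3·Z^0.
  monomial 3·x^0·y^2 ↦ 3·X^0·Y^2·Z^1.
  monomial 2·x^0·y^1 ↦ 2·X^0·Y^1·Z^2.
  monomial 2·x^0·y^0 ↦ 2·X^0·Y^0·Z^3.
Collecting: F(X, Y, Z) = -2*X**3 + X**2*Y - 2*X**2*Z + 3*X*Y**2 - X*Y*Z + X*Z**2 - Y**3 + 3*Y**2*Z + 2*Y*Z**2 + 2*Z**3.


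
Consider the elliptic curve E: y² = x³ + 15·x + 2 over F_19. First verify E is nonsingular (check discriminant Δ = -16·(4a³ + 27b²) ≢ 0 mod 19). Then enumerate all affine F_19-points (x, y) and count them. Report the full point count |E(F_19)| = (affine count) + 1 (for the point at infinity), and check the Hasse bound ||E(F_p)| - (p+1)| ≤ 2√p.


Affine points = {(3, 6), (3, 13), (6, 2), (6, 17), (8, 8), (8, 11), (9, 7), (9, 12), (11, 4), (11, 15), (13, 0), (14, 7), (14, 12), (15, 7), (15, 12), (16, 5), (16, 14), (18, 9), (18, 10)}; affine count = 19; |E(F_19)| = 20.

Discriminant check: Δ ∝ 4a³ + 27b² = 4·15³ + 27·2² = 4·3375 + 27·4 ≡ 4 (mod 19). Nonzero ⇒ E is nonsingular.
For each x ∈ F_19, compute rhs = x³ + 15·x + 2 mod 19, then count y ∈ F_19 with y² ≡ rhs.
  x = 0: rhs = 2, matching y values: none (0 points).
  x = 1: rhs = 18, matching y values: none (0 points).
  x = 2: rhs = 2, matching y values: none (0 points).
  x = 3: rhs = 17, matching y values: 6, 13 (2 points).
  x = 4: rhs = 12, matching y values: none (0 points).
  x = 5: rhs = 12, matching y values: none (0 points).
  x = 6: rhs = 4, matching y values: 2, 17 (2 points).
  x = 7: rhs = 13, matching y values: none (0 points).
  x = 8: rhs = 7, matching y values: 8, 11 (2 points).
  x = 9: rhs = 11, matching y values: 7, 12 (2 points).
  x = 10: rhs = 12, matching y values: none (0 points).
  x = 11: rhs = 16, matching y values: 4, 15 (2 points).
  x = 12: rhs = 10, matching y values: none (0 points).
  x = 13: rhs = 0, matching y values: 0 (1 points).
  x = 14: rhs = 11, matching y values: 7, 12 (2 points).
  x = 15: rhs = 11, matching y values: 7, 12 (2 points).
  x = 16: rhs = 6, matching y values: 5, 14 (2 points).
  x = 17: rhs = 2, matching y values: none (0 points).
  x = 18: rhs = 5, matching y values: 9, 10 (2 points).
Total affine count: 19.
Full point count |E(F_19)| = 19 + 1 = 20.
Hasse bound: |20 − (19+1)| = |0| = 0 ≤ 2√19 ≈ 8.7178 ✓.


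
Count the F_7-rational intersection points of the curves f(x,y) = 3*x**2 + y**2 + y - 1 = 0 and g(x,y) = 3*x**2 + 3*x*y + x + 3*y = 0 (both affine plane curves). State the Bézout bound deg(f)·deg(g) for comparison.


Common zeros: {(3, 1)}; count = 1; Bézout bound = 4.

deg(f) = 2, deg(g) = 2, so Bézout bound = 4.
Scan x ∈ F_7. For each x, list the y ∈ F_7 with f(x, y) ≡ 0 and those with g(x, y) ≡ 0 (mod 7); the common zeros in that column are the intersection.
  x = 0: f ≡ 0 at y ∈ ∅; g ≡ 0 at y ∈ {0}; common: ∅.
  x = 1: f ≡ 0 at y ∈ {3}; g ≡ 0 at y ∈ {4}; common: ∅.
  x = 2: f ≡ 0 at y ∈ ∅; g ≡ 0 at y ∈ {0}; common: ∅.
  x = 3: f ≡ 0 at y ∈ {1, 5}; g ≡ 0 at y ∈ {1}; common: {1}.
  x = 4: f ≡ 0 at y ∈ {1, 5}; g ≡ 0 at y ∈ {4}; common: ∅.
  x = 5: f ≡ 0 at y ∈ ∅; g ≡ 0 at y ∈ {1}; common: ∅.
  x = 6: f ≡ 0 at y ∈ {3}; g ≡ 0 at y ∈ ∅; common: ∅.
Collecting: common zeros = {(3, 1)}, so the count is 1.
Comparison with the Bézout bound: 1 ≤ 4 = deg(f)·deg(g), as expected for curves with no common component (the affine F_7-count falls short of the bound because intersections may lie at infinity, over extension fields, or carry multiplicity).


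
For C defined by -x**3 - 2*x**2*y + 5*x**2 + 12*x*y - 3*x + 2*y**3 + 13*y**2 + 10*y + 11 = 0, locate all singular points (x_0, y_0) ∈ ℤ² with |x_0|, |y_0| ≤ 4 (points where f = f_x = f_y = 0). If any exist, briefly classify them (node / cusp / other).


Singular points: {(3, -2)}; classification: cusp.

Compute partial derivatives:
  f_x = -3*x**2 - 4*x*y + 10*x + 12*y - 3.
  f_y = -2*x**2 + 12*x + 6*y**2 + 26*y + 10.
Scan x_0 ∈ {−4, ..., 4}. For each x_0, f_y(x_0, y) is a polynomial in y; find its integer roots y ∈ {−4, ..., 4}, then test f_x and f at those candidates.
  x = -4: f_y(-4, y) = 6*y**2 + 26*y - 70; no integer root y with |y| ≤ 4.
  x = -3: f_y(-3, y) = 6*y**2 + 26*y - 44; no integer root y with |y| ≤ 4.
  x = -2: f_y(-2, y) = 6*y**2 + 26*y - 22; no integer root y with |y| ≤ 4.
  x = -1: f_y(-1, y) = 6*y**2 + 26*y - 4; no integer root y with |y| ≤ 4.
  x = 0: f_y(0, y) = 6*y**2 + 26*y + 10; no integer root y with |y| ≤ 4.
  x = 1: f_y(1, y) = 6*y**2 + 26*y + 20; vanishes at y ∈ {-1}. (1, -1): f_x = -4 ≠ 0.
  x = 2: f_y(2, y) = 6*y**2 + 26*y + 26; no integer root y with |y| ≤ 4.
  x = 3: f_y(3, y) = 6*y**2 + 26*y + 28; vanishes at y ∈ {-2}. (3, -2): f_x = 0, f = 0 — SINGULAR.
  x = 4: f_y(4, y) = 6*y**2 + 26*y + 26; no integer root y with |y| ≤ 4.
Only singular point on the grid: (3, -2).
Classify: substitute x = 3 + u, y = -2 + v and expand: f = -u**3 - 2*u**2*v + 2*v**3 + v**2.
No constant or linear terms (consistent with a singular point). Quadratic part: v**2. Cubic part: -u**3 - 2*u**2*v + 2*v**3.
The quadratic part v**2 is a perfect square, so there is a single (double) tangent line v = 0, i.e. y = -2. Restricting the cubic part to that line (v = 0) leaves -u**3 ≠ 0, so f is not divisible by v and the branch is v² ≈ u**3 to lowest order — this is a cusp.
Classification: cusp.


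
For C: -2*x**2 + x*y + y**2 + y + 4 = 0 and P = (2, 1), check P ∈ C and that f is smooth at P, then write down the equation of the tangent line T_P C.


Tangent line at P: -7*x + 5*y + 9 = 0.

Step 1: f(2, 1) = 0, so P lies on C.
Step 2: partial derivatives
  f_x(x, y) = -4*x + y, f_y(x, y) = x + 2*y + 1.
  f_x(P) = -7, f_y(P) = 5 (gradient nonzero, so P is smooth).
Step 3: tangent line at P: -7·(x − 2) + 5·(y − 1) = 0.
Expanding: -7*x + 5*y + 9 = 0.


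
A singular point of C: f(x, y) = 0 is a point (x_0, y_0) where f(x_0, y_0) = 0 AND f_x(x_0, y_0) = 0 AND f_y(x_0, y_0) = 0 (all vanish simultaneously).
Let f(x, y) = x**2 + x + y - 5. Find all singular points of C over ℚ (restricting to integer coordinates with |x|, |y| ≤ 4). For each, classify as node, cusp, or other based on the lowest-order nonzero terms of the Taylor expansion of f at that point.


No singular points in the scanned grid; C is smooth there.

Compute partial derivatives:
  f_x = 2*x + 1.
  f_y = 1.
f_y = 1 is a nonzero constant, so f_y never vanishes: no point (x, y) can satisfy f = f_x = f_y = 0. In particular no (x, y) ∈ {−4, ..., 4}² is singular; the curve is smooth.


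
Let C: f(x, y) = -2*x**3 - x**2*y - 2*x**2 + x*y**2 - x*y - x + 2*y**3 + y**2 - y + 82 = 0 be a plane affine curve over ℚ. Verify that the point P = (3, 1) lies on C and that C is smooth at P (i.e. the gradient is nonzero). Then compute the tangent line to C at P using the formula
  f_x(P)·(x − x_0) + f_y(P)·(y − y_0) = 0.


Tangent line at P: -73*x + y + 218 = 0.

Step 1: f(3, 1) = 0, so P lies on C.
Step 2: partial derivatives
  f_x(x, y) = -6*x**2 - 2*x*y - 4*x + y**2 - y - 1, f_y(x, y) = -x**2 + 2*x*y - x + 6*y**2 + 2*y - 1.
  f_x(P) = -73, f_y(P) = 1 (gradient nonzero, so P is smooth).
Step 3: tangent line at P: -73·(x − 3) + 1·(y − 1) = 0.
Expanding: -73*x + y + 218 = 0.


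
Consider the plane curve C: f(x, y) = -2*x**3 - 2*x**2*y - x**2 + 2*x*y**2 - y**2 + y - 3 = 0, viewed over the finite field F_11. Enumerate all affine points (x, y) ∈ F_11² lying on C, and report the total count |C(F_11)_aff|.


Affine F_11-points: {(0, 6), (1, 3), (1, 9), (3, 0), (3, 10), (5, 4), (5, 10), (6, 7), (7, 2), (7, 8), (9, 4), (9, 10)}; count = 12.

For each of the 121 pairs (x, y) ∈ F_11², evaluate f(x, y) mod 11. Record the zeros.
  x = 0: [0↦8, 1↦8, 2↦6, 3↦2, 4↦7, 5↦10, 6↦0, 7↦10, 8↦7, 9↦2, 10↦6]  zeros at y ∈ {6}
  x = 1: [0↦5, 1↦5, 2↦7, 3↦0, 4↦6, 5↦3, 6↦2, 7↦3, 8↦6, 9↦0, 10↦7]  zeros at y ∈ {3, 9}
  x = 2: [0↦10, 1↦6, 2↦8, 3↦5, 4↦8, 5↦6, 6↦10, 7↦9, 8↦3, 9↦3, 10↦9]  zeros at y ∈ ∅
  x = 3: [0↦0, 1↦10, 2↦8, 3↦5, 4↦1, 5↦7, 6↦1, 7↦5, 8↦8, 9↦10, 10↦0]  zeros at y ∈ {0, 10}
  x = 4: [0↦7, 1↦5, 2↦6, 3↦10, 4↦6, 5↦5, 6↦7, 7↦1, 8↦9, 9↦9, 10↦1]  zeros at y ∈ ∅
  x = 5: [0↦8, 1↦1, 2↦1, 3↦8, 4↦0, 5↦10, 6↦5, 7↦7, 8↦5, 9↦10, 10↦0]  zeros at y ∈ {4, 10}
  x = 6: [0↦2, 1↦8, 2↦3, 3↦9, 4↦4, 5↦10, 6↦5, 7↦0, 8↦6, 9↦1, 10↦7]  zeros at y ∈ {7}
  x = 7: [0↦10, 1↦3, 2↦0, 3↦1, 4↦6, 5↦4, 6↦6, 7↦1, 8↦0, 9↦3, 10↦10]  zeros at y ∈ {2, 8}
  x = 8: [0↦9, 1↦7, 2↦2, 3↦5, 4↦5, 5↦2, 6↦7, 7↦9, 8↦8, 9↦4, 10↦8]  zeros at y ∈ ∅
  x = 9: [0↦9, 1↦8, 2↦8, 3↦9, 4↦0, 5↦3, 6↦7, 7↦1, 8↦7, 9↦3, 10↦0]  zeros at y ∈ {4, 10}
  x = 10: [0↦9, 1↦5, 2↦6, 3↦1, 4↦1, 5↦6, 6↦5, 7↦9, 8↦7, 9↦10, 10↦7]  zeros at y ∈ ∅
Collecting zeros: affine points = {(0, 6), (1, 3), (1, 9), (3, 0), (3, 10), (5, 4), (5, 10), (6, 7), (7, 2), (7, 8), (9, 4), (9, 10)}.
Total count |C(F_11)_aff| = 12.


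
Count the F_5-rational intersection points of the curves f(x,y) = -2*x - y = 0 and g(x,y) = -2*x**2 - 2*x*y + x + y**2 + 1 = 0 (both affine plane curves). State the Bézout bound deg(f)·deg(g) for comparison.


Common zeros: ∅; count = 0; Bézout bound = 2.

deg(f) = 1, deg(g) = 2, so Bézout bound = 2.
Scan x ∈ F_5. For each x, list the y ∈ F_5 with f(x, y) ≡ 0 and those with g(x, y) ≡ 0 (mod 5); the common zeros in that column are the intersection.
  x = 0: f ≡ 0 at y ∈ {0}; g ≡ 0 at y ∈ {2, 3}; common: ∅.
  x = 1: f ≡ 0 at y ∈ {3}; g ≡ 0 at y ∈ {0, 2}; common: ∅.
  x = 2: f ≡ 0 at y ∈ {1}; g ≡ 0 at y ∈ {0, 4}; common: ∅.
  x = 3: f ≡ 0 at y ∈ {4}; g ≡ 0 at y ∈ ∅; common: ∅.
  x = 4: f ≡ 0 at y ∈ {2}; g ≡ 0 at y ∈ ∅; common: ∅.
Collecting: common zeros = ∅, so the count is 0.
Comparison with the Bézout bound: 0 ≤ 2 = deg(f)·deg(g), as expected for curves with no common component (the affine F_5-count falls short of the bound because intersections may lie at infinity, over extension fields, or carry multiplicity).


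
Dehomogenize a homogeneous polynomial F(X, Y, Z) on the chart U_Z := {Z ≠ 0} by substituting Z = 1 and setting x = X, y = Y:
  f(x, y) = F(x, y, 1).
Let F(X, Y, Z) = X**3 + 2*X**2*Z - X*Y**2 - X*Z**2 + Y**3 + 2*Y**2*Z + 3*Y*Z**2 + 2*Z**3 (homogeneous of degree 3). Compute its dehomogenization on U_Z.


f(x, y) = x**3 + 2*x**2 - x*y**2 - x + y**3 + 2*y**2 + 3*y + 2

On U_Z we set Z = 1. Each monomial c·X^i·Y^j·Z^k in F becomes c·x^i·y^j·1^k = c·x^i·y^j.
Substituting Z = 1: F(X, Y, 1) = x**3 + 2*x**2 - x*y**2 - x + y**3 + 2*y**2 + 3*y + 2.
Note: deg(f) ≤ deg(F) = 3; strict inequality happens when F is divisible by Z (lost terms).


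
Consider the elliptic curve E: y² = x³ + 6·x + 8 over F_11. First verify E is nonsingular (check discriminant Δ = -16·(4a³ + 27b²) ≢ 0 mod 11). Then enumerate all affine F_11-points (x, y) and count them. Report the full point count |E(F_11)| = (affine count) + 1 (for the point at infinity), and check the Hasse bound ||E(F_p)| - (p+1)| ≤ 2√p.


Affine points = {(1, 2), (1, 9), (3, 3), (3, 8), (5, 3), (5, 8), (10, 1), (10, 10)}; affine count = 8; |E(F_11)| = 9.

Discriminant check: Δ ∝ 4a³ + 27b² = 4·6³ + 27·8² = 4·216 + 27·64 ≡ 7 (mod 11). Nonzero ⇒ E is nonsingular.
For each x ∈ F_11, compute rhs = x³ + 6·x + 8 mod 11, then count y ∈ F_11 with y² ≡ rhs.
  x = 0: rhs = 8, matching y values: none (0 points).
  x = 1: rhs = 4, matching y values: 2, 9 (2 points).
  x = 2: rhs = 6, matching y values: none (0 points).
  x = 3: rhs = 9, matching y values: 3, 8 (2 points).
  x = 4: rhs = 8, matching y values: none (0 points).
  x = 5: rhs = 9, matching y values: 3, 8 (2 points).
  x = 6: rhs = 7, matching y values: none (0 points).
  x = 7: rhs = 8, matching y values: none (0 points).
  x = 8: rhs = 7, matching y values: none (0 points).
  x = 9: rhs = 10, matching y values: none (0 points).
  x = 10: rhs = 1, matching y values: 1, 10 (2 points).
Total affine count: 8.
Full point count |E(F_11)| = 8 + 1 = 9.
Hasse bound: |9 − (11+1)| = |-3| = 3 ≤ 2√11 ≈ 6.6332 ✓.


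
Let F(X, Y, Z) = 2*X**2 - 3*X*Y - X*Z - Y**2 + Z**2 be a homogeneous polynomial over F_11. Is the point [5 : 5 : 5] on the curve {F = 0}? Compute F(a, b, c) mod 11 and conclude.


F(5,5,5) ≡ 5 (mod 11); P is NOT on the curve.

Evaluate F(5, 5, 5) term-by-term (mod 11).
  2*X**2 ↦ 2·25·1·1 = 50
  -3*X*Y ↦ -3·5·5·1 = -75
  -X*Z ↦ -1·5·1·5 = -25
  -Y**2 ↦ -1·1·25·1 = -25
  Z**2 ↦ 1·1·1·25 = 25
Sum: F(5, 5, 5) = (50) + (-75) + (-25) + (-25) + (25) = -50.
Reducing mod 11: -50 ≡ 5 (mod 11).
Since F(a, b, c) ≡ 5 ≠ 0 (mod 11), P does NOT lie on the curve.


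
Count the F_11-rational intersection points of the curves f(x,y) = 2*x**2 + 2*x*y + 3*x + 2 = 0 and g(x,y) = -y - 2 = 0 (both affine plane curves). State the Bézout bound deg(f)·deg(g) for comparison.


Common zeros: ∅; count = 0; Bézout bound = 2.

deg(f) = 2, deg(g) = 1, so Bézout bound = 2.
Scan x ∈ F_11. For each x, list the y ∈ F_11 with f(x, y) ≡ 0 and those with g(x, y) ≡ 0 (mod 11); the common zeros in that column are the intersection.
  x = 0: f ≡ 0 at y ∈ ∅; g ≡ 0 at y ∈ {9}; common: ∅.
  x = 1: f ≡ 0 at y ∈ {2}; g ≡ 0 at y ∈ {9}; common: ∅.
  x = 2: f ≡ 0 at y ∈ {7}; g ≡ 0 at y ∈ {9}; common: ∅.
  x = 3: f ≡ 0 at y ∈ {8}; g ≡ 0 at y ∈ {9}; common: ∅.
  x = 4: f ≡ 0 at y ∈ {8}; g ≡ 0 at y ∈ {9}; common: ∅.
  x = 5: f ≡ 0 at y ∈ {1}; g ≡ 0 at y ∈ {9}; common: ∅.
  x = 6: f ≡ 0 at y ∈ {7}; g ≡ 0 at y ∈ {9}; common: ∅.
  x = 7: f ≡ 0 at y ∈ {0}; g ≡ 0 at y ∈ {9}; common: ∅.
  x = 8: f ≡ 0 at y ∈ {0}; g ≡ 0 at y ∈ {9}; common: ∅.
  x = 9: f ≡ 0 at y ∈ {1}; g ≡ 0 at y ∈ {9}; common: ∅.
  x = 10: f ≡ 0 at y ∈ {6}; g ≡ 0 at y ∈ {9}; common: ∅.
Collecting: common zeros = ∅, so the count is 0.
Comparison with the Bézout bound: 0 ≤ 2 = deg(f)·deg(g), as expected for curves with no common component (the affine F_11-count falls short of the bound because intersections may lie at infinity, over extension fields, or carry multiplicity).


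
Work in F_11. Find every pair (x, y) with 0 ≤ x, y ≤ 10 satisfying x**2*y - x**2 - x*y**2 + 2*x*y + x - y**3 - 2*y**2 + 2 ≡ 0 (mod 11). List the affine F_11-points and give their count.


Affine F_11-points: {(0, 6), (0, 8), (2, 0), (2, 8), (2, 10), (3, 4), (4, 5), (5, 5), (6, 1), (8, 10), (9, 6), (10, 0)}; count = 12.

For each of the 121 pairs (x, y) ∈ F_11², evaluate f(x, y) mod 11. Record the zeros.
  x = 0: [0↦2, 1↦10, 2↦8, 3↦1, 4↦5, 5↦3, 6↦0, 7↦1, 8↦0, 9↦2, 10↦1]  zeros at y ∈ {6, 8}
  x = 1: [0↦2, 1↦1, 2↦10, 3↦1, 4↦1, 5↦4, 6↦4, 7↦6, 8↦4, 9↦3, 10↦8]  zeros at y ∈ ∅
  x = 2: [0↦0, 1↦3, 2↦3, 3↦5, 4↦3, 5↦2, 6↦7, 7↦1, 8↦0, 9↦9, 10↦0]  zeros at y ∈ {0, 8, 10}
  x = 3: [0↦7, 1↦5, 2↦9, 3↦2, 4↦0, 5↦8, 6↦9, 7↦8, 8↦10, 9↦9, 10↦10]  zeros at y ∈ {4}
  x = 4: [0↦1, 1↦7, 2↦6, 3↦3, 4↦3, 5↦0, 6↦10, 7↦5, 8↦1, 9↦3, 10↦5]  zeros at y ∈ {5}
  x = 5: [0↦4, 1↦9, 2↦5, 3↦8, 4↦1, 5↦0, 6↦10, 7↦3, 8↦6, 9↦2, 10↦7]  zeros at y ∈ {5}
  x = 6: [0↦5, 1↦0, 2↦6, 3↦6, 4↦5, 5↦8, 6↦9, 7↦2, 8↦3, 9↦6, 10↦5]  zeros at y ∈ {1}
  x = 7: [0↦4, 1↦2, 2↦9, 3↦8, 4↦4, 5↦2, 6↦7, 7↦2, 8↦3, 9↦4, 10↦10]  zeros at y ∈ ∅
  x = 8: [0↦1, 1↦4, 2↦3, 3↦3, 4↦9, 5↦4, 6↦4, 7↦3, 8↦6, 9↦7, 10↦0]  zeros at y ∈ {10}
  x = 9: [0↦7, 1↦6, 2↦10, 3↦2, 4↦9, 5↦3, 6↦0, 7↦5, 8↦1, 9↦4, 10↦8]  zeros at y ∈ {6}
  x = 10: [0↦0, 1↦8, 2↦8, 3↦5, 4↦4, 5↦10, 6↦6, 7↦8, 8↦10, 9↦6, 10↦1]  zeros at y ∈ {0}
Collecting zeros: affine points = {(0, 6), (0, 8), (2, 0), (2, 8), (2, 10), (3, 4), (4, 5), (5, 5), (6, 1), (8, 10), (9, 6), (10, 0)}.
Total count |C(F_11)_aff| = 12.


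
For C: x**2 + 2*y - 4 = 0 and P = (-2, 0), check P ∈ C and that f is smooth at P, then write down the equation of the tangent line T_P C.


Tangent line at P: -4*x + 2*y - 8 = 0.

Step 1: f(-2, 0) = 0, so P lies on C.
Step 2: partial derivatives
  f_x(x, y) = 2*x, f_y(x, y) = 2.
  f_x(P) = -4, f_y(P) = 2 (gradient nonzero, so P is smooth).
Step 3: tangent line at P: -4·(x − -2) + 2·(y − 0) = 0.
Expanding: -4*x + 2*y - 8 = 0.


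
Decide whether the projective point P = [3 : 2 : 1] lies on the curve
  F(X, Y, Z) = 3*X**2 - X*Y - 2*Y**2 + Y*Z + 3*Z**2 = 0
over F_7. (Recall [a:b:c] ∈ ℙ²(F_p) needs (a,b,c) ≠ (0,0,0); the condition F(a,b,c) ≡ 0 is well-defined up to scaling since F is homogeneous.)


F(3,2,1) ≡ 4 (mod 7); P is NOT on the curve.

Evaluate F(3, 2, 1) term-by-term (mod 7).
  3*X**2 ↦ 3·9·1·1 = 27
  -X*Y ↦ -1·3·2·1 = -6
  -2*Y**2 ↦ -2·1·4·1 = -8
  Y*Z ↦ 1·1·2·1 = 2
  3*Z**2 ↦ 3·1·1·1 = 3
Sum: F(3, 2, 1) = (27) + (-6) + (-8) + (2) + (3) = 18.
Reducing mod 7: 18 ≡ 4 (mod 7).
Since F(a, b, c) ≡ 4 ≠ 0 (mod 7), P does NOT lie on the curve.


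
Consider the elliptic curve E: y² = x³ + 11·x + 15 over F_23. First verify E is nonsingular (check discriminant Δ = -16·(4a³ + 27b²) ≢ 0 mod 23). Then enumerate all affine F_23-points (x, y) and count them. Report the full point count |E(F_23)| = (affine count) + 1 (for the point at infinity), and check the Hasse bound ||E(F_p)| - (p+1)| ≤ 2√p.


Affine points = {(1, 2), (1, 21), (3, 11), (3, 12), (4, 10), (4, 13), (11, 8), (11, 15), (12, 9), (12, 14), (13, 3), (13, 20), (15, 6), (15, 17), (16, 3), (16, 20), (17, 3), (17, 20), (20, 1), (20, 22), (21, 10), (21, 13), (22, 7), (22, 16)}; affine count = 24; |E(F_23)| = 25.

Discriminant check: Δ ∝ 4a³ + 27b² = 4·11³ + 27·15² = 4·1331 + 27·225 ≡ 14 (mod 23). Nonzero ⇒ E is nonsingular.
For each x ∈ F_23, compute rhs = x³ + 11·x + 15 mod 23, then count y ∈ F_23 with y² ≡ rhs.
  x = 0: rhs = 15, matching y values: none (0 points).
  x = 1: rhs = 4, matching y values: 2, 21 (2 points).
  x = 2: rhs = 22, matching y values: none (0 points).
  x = 3: rhs = 6, matching y values: 11, 12 (2 points).
  x = 4: rhs = 8, matching y values: 10, 13 (2 points).
  x = 5: rhs = 11, matching y values: none (0 points).
  x = 6: rhs = 21, matching y values: none (0 points).
  x = 7: rhs = 21, matching y values: none (0 points).
  x = 8: rhs = 17, matching y values: none (0 points).
  x = 9: rhs = 15, matching y values: none (0 points).
  x = 10: rhs = 21, matching y values: none (0 points).
  x = 11: rhs = 18, matching y values: 8, 15 (2 points).
  x = 12: rhs = 12, matching y values: 9, 14 (2 points).
  x = 13: rhs = 9, matching y values: 3, 20 (2 points).
  x = 14: rhs = 15, matching y values: none (0 points).
  x = 15: rhs = 13, matching y values: 6, 17 (2 points).
  x = 16: rhs = 9, matching y values: 3, 20 (2 points).
  x = 17: rhs = 9, matching y values: 3, 20 (2 points).
  x = 18: rhs = 19, matching y values: none (0 points).
  x = 19: rhs = 22, matching y values: none (0 points).
  x = 20: rhs = 1, matching y values: 1, 22 (2 points).
  x = 21: rhs = 8, matching y values: 10, 13 (2 points).
  x = 22: rhs = 3, matching y values: 7, 16 (2 points).
Total affine count: 24.
Full point count |E(F_23)| = 24 + 1 = 25.
Hasse bound: |25 − (23+1)| = |1| = 1 ≤ 2√23 ≈ 9.5917 ✓.


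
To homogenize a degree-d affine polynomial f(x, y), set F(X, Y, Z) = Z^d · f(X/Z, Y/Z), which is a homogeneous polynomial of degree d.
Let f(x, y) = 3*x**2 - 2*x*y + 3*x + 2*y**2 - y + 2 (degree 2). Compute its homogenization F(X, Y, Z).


F(X, Y, Z) = 3*X**2 - 2*X*Y + 3*X*Z + 2*Y**2 - Y*Z + 2*Z**2

deg(f) = 2.
Substitute x = X/Z, y = Y/Z into f, then multiply by Z^2.
  monomial 3·x^2·y^0 ↦ 3·X^2·Y^0·Z^0.
  monomial -2·x^1·y^1 ↦ -2·X^1·Y^1·Z^0.
  monomial 3·x^1·y^0 ↦ 3·X^1·Y^0·Z^1.
  monomial 2·x^0·y^2 ↦ 2·X^0·Y^2·Z^0.
  monomial -1·x^0·y^1 ↦ -1·X^0·Y^1·Z^1.
  monomial 2·x^0·y^0 ↦ 2·X^0·Y^0·Z^2.
Collecting: F(X, Y, Z) = 3*X**2 - 2*X*Y + 3*X*Z + 2*Y**2 - Y*Z + 2*Z**2.


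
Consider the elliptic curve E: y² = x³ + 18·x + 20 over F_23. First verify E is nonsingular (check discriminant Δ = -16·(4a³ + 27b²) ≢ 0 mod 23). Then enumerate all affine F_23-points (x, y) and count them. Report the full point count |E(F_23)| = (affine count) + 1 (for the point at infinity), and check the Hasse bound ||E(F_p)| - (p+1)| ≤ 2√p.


Affine points = {(1, 4), (1, 19), (2, 8), (2, 15), (3, 3), (3, 20), (4, 8), (4, 15), (7, 11), (7, 12), (8, 3), (8, 20), (10, 2), (10, 21), (11, 10), (11, 13), (12, 3), (12, 20), (13, 6), (13, 17), (14, 7), (14, 16), (15, 10), (15, 13), (17, 8), (17, 15), (18, 9), (18, 14), (20, 10), (20, 13), (22, 1), (22, 22)}; affine count = 32; |E(F_23)| = 33.

Discriminant check: Δ ∝ 4a³ + 27b² = 4·18³ + 27·20² = 4·5832 + 27·400 ≡ 19 (mod 23). Nonzero ⇒ E is nonsingular.
For each x ∈ F_23, compute rhs = x³ + 18·x + 20 mod 23, then count y ∈ F_23 with y² ≡ rhs.
  x = 0: rhs = 20, matching y values: none (0 points).
  x = 1: rhs = 16, matching y values: 4, 19 (2 points).
  x = 2: rhs = 18, matching y values: 8, 15 (2 points).
  x = 3: rhs = 9, matching y values: 3, 20 (2 points).
  x = 4: rhs = 18, matching y values: 8, 15 (2 points).
  x = 5: rhs = 5, matching y values: none (0 points).
  x = 6: rhs = 22, matching y values: none (0 points).
  x = 7: rhs = 6, matching y values: 11, 12 (2 points).
  x = 8: rhs = 9, matching y values: 3, 20 (2 points).
  x = 9: rhs = 14, matching y values: none (0 points).
  x = 10: rhs = 4, matching y values: 2, 21 (2 points).
  x = 11: rhs = 8, matching y values: 10, 13 (2 points).
  x = 12: rhs = 9, matching y values: 3, 20 (2 points).
  x = 13: rhs = 13, matching y values: 6, 17 (2 points).
  x = 14: rhs = 3, matching y values: 7, 16 (2 points).
  x = 15: rhs = 8, matching y values: 10, 13 (2 points).
  x = 16: rhs = 11, matching y values: none (0 points).
  x = 17: rhs = 18, matching y values: 8, 15 (2 points).
  x = 18: rhs = 12, matching y values: 9, 14 (2 points).
  x = 19: rhs = 22, matching y values: none (0 points).
  x = 20: rhs = 8, matching y values: 10, 13 (2 points).
  x = 21: rhs = 22, matching y values: none (0 points).
  x = 22: rhs = 1, matching y values: 1, 22 (2 points).
Total affine count: 32.
Full point count |E(F_23)| = 32 + 1 = 33.
Hasse bound: |33 − (23+1)| = |9| = 9 ≤ 2√23 ≈ 9.5917 ✓.


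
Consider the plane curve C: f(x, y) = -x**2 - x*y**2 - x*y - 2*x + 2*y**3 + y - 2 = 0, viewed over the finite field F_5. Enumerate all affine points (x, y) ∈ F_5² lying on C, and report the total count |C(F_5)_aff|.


Affine F_5-points: {(0, 3), (0, 4), (1, 0), (1, 3), (2, 0), (3, 1), (3, 4)}; count = 7.

For each of the 25 pairs (x, y) ∈ F_5², evaluate f(x, y) mod 5. Record the zeros.
  x = 0: [0↦3, 1↦1, 2↦1, 3↦0, 4↦0]  zeros at y ∈ {3, 4}
  x = 1: [0↦0, 1↦1, 2↦2, 3↦0, 4↦2]  zeros at y ∈ {0, 3}
  x = 2: [0↦0, 1↦4, 2↦1, 3↦3, 4↦2]  zeros at y ∈ {0}
  x = 3: [0↦3, 1↦0, 2↦3, 3↦4, 4↦0]  zeros at y ∈ {1, 4}
  x = 4: [0↦4, 1↦4, 2↦3, 3↦3, 4↦1]  zeros at y ∈ ∅
Collecting zeros: affine points = {(0, 3), (0, 4), (1, 0), (1, 3), (2, 0), (3, 1), (3, 4)}.
Total count |C(F_5)_aff| = 7.


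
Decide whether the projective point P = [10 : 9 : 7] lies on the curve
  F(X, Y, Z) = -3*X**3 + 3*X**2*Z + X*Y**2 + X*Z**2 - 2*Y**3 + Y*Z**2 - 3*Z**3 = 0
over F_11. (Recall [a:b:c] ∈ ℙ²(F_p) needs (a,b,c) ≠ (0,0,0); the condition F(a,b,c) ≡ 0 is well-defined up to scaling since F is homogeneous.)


F(10,9,7) ≡ 4 (mod 11); P is NOT on the curve.

Evaluate F(10, 9, 7) term-by-term (mod 11).
  -3*X**3 ↦ -3·1000·1·1 = -3000
  3*X**2*Z ↦ 3·100·1·7 = 2100
  X*Y**2 ↦ 1·10·81·1 = 810
  X*Z**2 ↦ 1·10·1·49 = 490
  -2*Y**3 ↦ -2·1·729·1 = -1458
  Y*Z**2 ↦ 1·1·9·49 = 441
  -3*Z**3 ↦ -3·1·1·343 = -1029
Sum: F(10, 9, 7) = (-3000) + (2100) + (810) + (490) + (-1458) + (441) + (-1029) = -1646.
Reducing mod 11: -1646 ≡ 4 (mod 11).
Since F(a, b, c) ≡ 4 ≠ 0 (mod 11), P does NOT lie on the curve.


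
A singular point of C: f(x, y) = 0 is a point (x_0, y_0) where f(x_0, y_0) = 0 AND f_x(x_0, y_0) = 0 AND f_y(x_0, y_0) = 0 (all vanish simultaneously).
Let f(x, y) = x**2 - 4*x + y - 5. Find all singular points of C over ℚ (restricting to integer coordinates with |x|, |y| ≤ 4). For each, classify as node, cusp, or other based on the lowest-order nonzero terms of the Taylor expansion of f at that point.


No singular points in the scanned grid; C is smooth there.

Compute partial derivatives:
  f_x = 2*x - 4.
  f_y = 1.
f_y = 1 is a nonzero constant, so f_y never vanishes: no point (x, y) can satisfy f = f_x = f_y = 0. In particular no (x, y) ∈ {−4, ..., 4}² is singular; the curve is smooth.


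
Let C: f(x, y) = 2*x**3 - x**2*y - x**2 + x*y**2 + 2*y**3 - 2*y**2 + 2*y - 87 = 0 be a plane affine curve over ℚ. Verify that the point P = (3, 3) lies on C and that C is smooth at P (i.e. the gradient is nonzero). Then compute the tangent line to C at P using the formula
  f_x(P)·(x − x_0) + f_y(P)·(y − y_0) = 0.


Tangent line at P: 39*x + 53*y - 276 = 0.

Step 1: f(3, 3) = 0, so P lies on C.
Step 2: partial derivatives
  f_x(x, y) = 6*x**2 - 2*x*y - 2*x + y**2, f_y(x, y) = -x**2 + 2*x*y + 6*y**2 - 4*y + 2.
  f_x(P) = 39, f_y(P) = 53 (gradient nonzero, so P is smooth).
Step 3: tangent line at P: 39·(x − 3) + 53·(y − 3) = 0.
Expanding: 39*x + 53*y - 276 = 0.


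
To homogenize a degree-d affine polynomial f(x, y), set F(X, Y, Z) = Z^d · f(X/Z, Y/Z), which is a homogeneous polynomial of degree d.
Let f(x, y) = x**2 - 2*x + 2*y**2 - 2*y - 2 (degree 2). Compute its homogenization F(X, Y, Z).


F(X, Y, Z) = X**2 - 2*X*Z + 2*Y**2 - 2*Y*Z - 2*Z**2

deg(f) = 2.
Substitute x = X/Z, y = Y/Z into f, then multiply by Z^2.
  monomial 1·x^2·y^0 ↦ 1·X^2·Y^0·Z^0.
  monomial -2·x^1·y^0 ↦ -2·X^1·Y^0·Z^1.
  monomial 2·x^0·y^2 ↦ 2·X^0·Y^2·Z^0.
  monomial -2·x^0·y^1 ↦ -2·X^0·Y^1·Z^1.
  monomial -2·x^0·y^0 ↦ -2·X^0·Y^0·Z^2.
Collecting: F(X, Y, Z) = X**2 - 2*X*Z + 2*Y**2 - 2*Y*Z - 2*Z**2.


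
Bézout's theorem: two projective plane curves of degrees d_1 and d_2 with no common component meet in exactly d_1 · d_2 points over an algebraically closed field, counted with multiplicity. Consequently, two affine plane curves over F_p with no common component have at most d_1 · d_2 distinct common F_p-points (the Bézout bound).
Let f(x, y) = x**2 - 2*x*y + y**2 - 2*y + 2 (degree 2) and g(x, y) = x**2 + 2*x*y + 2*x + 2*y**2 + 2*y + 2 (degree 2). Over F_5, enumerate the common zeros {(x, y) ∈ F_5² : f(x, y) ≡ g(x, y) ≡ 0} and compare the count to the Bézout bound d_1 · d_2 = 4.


Common zeros: {(1, 3)}; count = 1; Bézout bound = 4.

deg(f) = 2, deg(g) = 2, so Bézout bound = 4.
Scan x ∈ F_5. For each x, list the y ∈ F_5 with f(x, y) ≡ 0 and those with g(x, y) ≡ 0 (mod 5); the common zeros in that column are the intersection.
  x = 0: f ≡ 0 at y ∈ {3, 4}; g ≡ 0 at y ∈ ∅; common: ∅.
  x = 1: f ≡ 0 at y ∈ {1, 3}; g ≡ 0 at y ∈ {0, 3}; common: {3}.
  x = 2: f ≡ 0 at y ∈ ∅; g ≡ 0 at y ∈ {0, 2}; common: ∅.
  x = 3: f ≡ 0 at y ∈ {4}; g ≡ 0 at y ∈ ∅; common: ∅.
  x = 4: f ≡ 0 at y ∈ ∅; g ≡ 0 at y ∈ ∅; common: ∅.
Collecting: common zeros = {(1, 3)}, so the count is 1.
Comparison with the Bézout bound: 1 ≤ 4 = deg(f)·deg(g), as expected for curves with no common component (the affine F_5-count falls short of the bound because intersections may lie at infinity, over extension fields, or carry multiplicity).


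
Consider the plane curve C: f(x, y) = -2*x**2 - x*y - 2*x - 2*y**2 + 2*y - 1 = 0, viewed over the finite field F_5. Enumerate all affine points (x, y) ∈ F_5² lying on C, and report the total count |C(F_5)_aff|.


Affine F_5-points: {(0, 2), (0, 4), (1, 0), (1, 3), (2, 1), (2, 4), (3, 0), (3, 2), (4, 1), (4, 3)}; count = 10.

For each of the 25 pairs (x, y) ∈ F_5², evaluate f(x, y) mod 5. Record the zeros.
  x = 0: [0↦4, 1↦4, 2↦0, 3↦2, 4↦0]  zeros at y ∈ {2, 4}
  x = 1: [0↦0, 1↦4, 2↦4, 3↦0, 4↦2]  zeros at y ∈ {0, 3}
  x = 2: [0↦2, 1↦0, 2↦4, 3↦4, 4↦0]  zeros at y ∈ {1, 4}
  x = 3: [0↦0, 1↦2, 2↦0, 3↦4, 4↦4]  zeros at y ∈ {0, 2}
  x = 4: [0↦4, 1↦0, 2↦2, 3↦0, 4↦4]  zeros at y ∈ {1, 3}
Collecting zeros: affine points = {(0, 2), (0, 4), (1, 0), (1, 3), (2, 1), (2, 4), (3, 0), (3, 2), (4, 1), (4, 3)}.
Total count |C(F_5)_aff| = 10.


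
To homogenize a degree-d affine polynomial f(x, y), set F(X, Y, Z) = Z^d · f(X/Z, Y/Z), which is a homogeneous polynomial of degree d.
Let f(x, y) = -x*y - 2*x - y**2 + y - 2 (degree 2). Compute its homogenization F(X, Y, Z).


F(X, Y, Z) = -X*Y - 2*X*Z - Y**2 + Y*Z - 2*Z**2

deg(f) = 2.
Substitute x = X/Z, y = Y/Z into f, then multiply by Z^2.
  monomial -1·x^1·y^1 ↦ -1·X^1·Y^1·Z^0.
  monomial -2·x^1·y^0 ↦ -2·X^1·Y^0·Z^1.
  monomial -1·x^0·y^2 ↦ -1·X^0·Y^2·Z^0.
  monomial 1·x^0·y^1 ↦ 1·X^0·Y^1·Z^1.
  monomial -2·x^0·y^0 ↦ -2·X^0·Y^0·Z^2.
Collecting: F(X, Y, Z) = -X*Y - 2*X*Z - Y**2 + Y*Z - 2*Z**2.


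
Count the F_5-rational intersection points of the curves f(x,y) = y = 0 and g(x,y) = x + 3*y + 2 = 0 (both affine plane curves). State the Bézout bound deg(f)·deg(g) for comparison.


Common zeros: {(3, 0)}; count = 1; Bézout bound = 1.

deg(f) = 1, deg(g) = 1, so Bézout bound = 1.
Scan x ∈ F_5. For each x, list the y ∈ F_5 with f(x, y) ≡ 0 and those with g(x, y) ≡ 0 (mod 5); the common zeros in that column are the intersection.
  x = 0: f ≡ 0 at y ∈ {0}; g ≡ 0 at y ∈ {1}; common: ∅.
  x = 1: f ≡ 0 at y ∈ {0}; g ≡ 0 at y ∈ {4}; common: ∅.
  x = 2: f ≡ 0 at y ∈ {0}; g ≡ 0 at y ∈ {2}; common: ∅.
  x = 3: f ≡ 0 at y ∈ {0}; g ≡ 0 at y ∈ {0}; common: {0}.
  x = 4: f ≡ 0 at y ∈ {0}; g ≡ 0 at y ∈ {3}; common: ∅.
Collecting: common zeros = {(3, 0)}, so the count is 1.
Comparison with the Bézout bound: 1 ≤ 1 = deg(f)·deg(g), as expected for curves with no common component (the bound is attained).


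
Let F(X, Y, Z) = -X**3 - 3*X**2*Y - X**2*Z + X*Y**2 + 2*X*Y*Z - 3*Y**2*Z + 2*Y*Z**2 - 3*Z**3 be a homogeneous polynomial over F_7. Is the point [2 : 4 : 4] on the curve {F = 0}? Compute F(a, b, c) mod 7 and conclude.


F(2,4,4) ≡ 6 (mod 7); P is NOT on the curve.

Evaluate F(2, 4, 4) term-by-term (mod 7).
  -X**3 ↦ -1·8·1·1 = -8
  -3*X**2*Y ↦ -3·4·4·1 = -48
  -X**2*Z ↦ -1·4·1·4 = -16
  X*Y**2 ↦ 1·2·16·1 = 32
  2*X*Y*Z ↦ 2·2·4·4 = 64
  -3*Y**2*Z ↦ -3·1·16·4 = -192
  2*Y*Z**2 ↦ 2·1·4·16 = 128
  -3*Z**3 ↦ -3·1·1·64 = -192
Sum: F(2, 4, 4) = (-8) + (-48) + (-16) + (32) + (64) + (-192) + (128) + (-192) = -232.
Reducing mod 7: -232 ≡ 6 (mod 7).
Since F(a, b, c) ≡ 6 ≠ 0 (mod 7), P does NOT lie on the curve.


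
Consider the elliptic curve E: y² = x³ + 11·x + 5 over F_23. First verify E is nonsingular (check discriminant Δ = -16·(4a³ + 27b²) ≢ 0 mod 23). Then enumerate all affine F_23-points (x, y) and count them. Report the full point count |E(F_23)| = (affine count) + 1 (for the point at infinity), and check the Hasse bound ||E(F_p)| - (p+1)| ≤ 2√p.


Affine points = {(2, 9), (2, 14), (5, 1), (5, 22), (11, 10), (11, 13), (12, 5), (12, 18), (15, 7), (15, 16), (18, 3), (18, 20), (19, 9), (19, 14), (22, 4), (22, 19)}; affine count = 16; |E(F_23)| = 17.

Discriminant check: Δ ∝ 4a³ + 27b² = 4·11³ + 27·5² = 4·1331 + 27·25 ≡ 19 (mod 23). Nonzero ⇒ E is nonsingular.
For each x ∈ F_23, compute rhs = x³ + 11·x + 5 mod 23, then count y ∈ F_23 with y² ≡ rhs.
  x = 0: rhs = 5, matching y values: none (0 points).
  x = 1: rhs = 17, matching y values: none (0 points).
  x = 2: rhs = 12, matching y values: 9, 14 (2 points).
  x = 3: rhs = 19, matching y values: none (0 points).
  x = 4: rhs = 21, matching y values: none (0 points).
  x = 5: rhs = 1, matching y values: 1, 22 (2 points).
  x = 6: rhs = 11, matching y values: none (0 points).
  x = 7: rhs = 11, matching y values: none (0 points).
  x = 8: rhs = 7, matching y values: none (0 points).
  x = 9: rhs = 5, matching y values: none (0 points).
  x = 10: rhs = 11, matching y values: none (0 points).
  x = 11: rhs = 8, matching y values: 10, 13 (2 points).
  x = 12: rhs = 2, matching y values: 5, 18 (2 points).
  x = 13: rhs = 22, matching y values: none (0 points).
  x = 14: rhs = 5, matching y values: none (0 points).
  x = 15: rhs = 3, matching y values: 7, 16 (2 points).
  x = 16: rhs = 22, matching y values: none (0 points).
  x = 17: rhs = 22, matching y values: none (0 points).
  x = 18: rhs = 9, matching y values: 3, 20 (2 points).
  x = 19: rhs = 12, matching y values: 9, 14 (2 points).
  x = 20: rhs = 14, matching y values: none (0 points).
  x = 21: rhs = 21, matching y values: none (0 points).
  x = 22: rhs = 16, matching y values: 4, 19 (2 points).
Total affine count: 16.
Full point count |E(F_23)| = 16 + 1 = 17.
Hasse bound: |17 − (23+1)| = |-7| = 7 ≤ 2√23 ≈ 9.5917 ✓.


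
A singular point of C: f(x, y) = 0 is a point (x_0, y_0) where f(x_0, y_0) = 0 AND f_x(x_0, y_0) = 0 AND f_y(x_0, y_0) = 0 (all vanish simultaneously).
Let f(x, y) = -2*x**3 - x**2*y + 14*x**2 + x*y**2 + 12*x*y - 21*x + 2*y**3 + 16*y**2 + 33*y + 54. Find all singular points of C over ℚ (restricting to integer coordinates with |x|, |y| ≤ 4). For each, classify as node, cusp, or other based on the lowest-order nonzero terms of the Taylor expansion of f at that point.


Singular points: {(3, -3)}; classification: node.

Compute partial derivatives:
  f_x = -6*x**2 - 2*x*y + 28*x + y**2 + 12*y - 21.
  f_y = -x**2 + 2*x*y + 12*x + 6*y**2 + 32*y + 33.
Scan x_0 ∈ {−4, ..., 4}. For each x_0, f_y(x_0, y) is a polynomial in y; find its integer roots y ∈ {−4, ..., 4}, then test f_x and f at those candidates.
  x = -4: f_y(-4, y) = 6*y**2 + 24*y - 31; no integer root y with |y| ≤ 4.
  x = -3: f_y(-3, y) = 6*y**2 + 26*y - 12; no integer root y with |y| ≤ 4.
  x = -2: f_y(-2, y) = 6*y**2 + 28*y + 5; no integer root y with |y| ≤ 4.
  x = -1: f_y(-1, y) = 6*y**2 + 30*y + 20; no integer root y with |y| ≤ 4.
  x = 0: f_y(0, y) = 6*y**2 + 32*y + 33; no integer root y with |y| ≤ 4.
  x = 1: f_y(1, y) = 6*y**2 + 34*y + 44; vanishes at y ∈ {-2}. (1, -2): f_x = -15 ≠ 0.
  x = 2: f_y(2, y) = 6*y**2 + 36*y + 53; no integer root y with |y| ≤ 4.
  x = 3: f_y(3, y) = 6*y**2 + 38*y + 60; vanishes at y ∈ {-3}. (3, -3): f_x = 0, f = 0 — SINGULAR.
  x = 4: f_y(4, y) = 6*y**2 + 40*y + 65; no integer root y with |y| ≤ 4.
Only singular point on the grid: (3, -3).
Classify: substitute x = 3 + u, y = -3 + v and expand: f = -2*u**3 - u**2*v - u**2 + u*v**2 + 2*v**3 + v**2.
No constant or linear terms (consistent with a singular point). Quadratic part: -u**2 + v**2. Cubic part: -2*u**3 - u**2*v + u*v**2 + 2*v**3.
The quadratic part v**2 - u**2 = (v − u)(v + u) splits into two distinct linear factors, so there are two distinct tangent lines y − -3 = ±(x − 3) — this is a node (ordinary double point).
Classification: node.
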